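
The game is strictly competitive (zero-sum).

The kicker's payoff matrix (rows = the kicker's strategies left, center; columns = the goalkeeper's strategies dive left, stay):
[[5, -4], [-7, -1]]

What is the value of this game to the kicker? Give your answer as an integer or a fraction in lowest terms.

Row minima are -4 and -7, so the kicker's maximin is -4; column maxima are 5 and -1, so the goalkeeper's minimax is -1. These differ, so the equilibrium is in mixed strategies.
Let the kicker play left with probability p. The goalkeeper is indifferent when 5p − 7(1−p) = −4p − (1−p), giving p = 2/5.
Let the goalkeeper play dive left with probability q. The kicker is indifferent when 5q − 4(1−q) = −7q − (1−q), giving q = 1/5.
The value is 5·(1/5) + (-4)·(4/5) = -11/5.

-11/5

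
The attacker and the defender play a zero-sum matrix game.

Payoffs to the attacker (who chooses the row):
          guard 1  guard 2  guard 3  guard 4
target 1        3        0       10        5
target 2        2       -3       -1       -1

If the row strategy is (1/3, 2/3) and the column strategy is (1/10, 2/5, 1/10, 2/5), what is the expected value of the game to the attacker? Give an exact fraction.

Against (1/10, 2/5, 1/10, 2/5), each row's expected payoff is target 1: 33/10; target 2: -3/2.
Taking the (1/3, 2/3)-weighted average: (1/3)·(33/10) + (2/3)·(-3/2) = 1/10.

1/10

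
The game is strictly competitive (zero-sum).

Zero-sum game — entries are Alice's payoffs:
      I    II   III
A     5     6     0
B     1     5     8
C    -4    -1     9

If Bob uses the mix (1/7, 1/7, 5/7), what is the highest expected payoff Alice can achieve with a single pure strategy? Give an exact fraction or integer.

A: (5)·(1/7) + (6)·(1/7) + (0)·(5/7) = 11/7.
B: (1)·(1/7) + (5)·(1/7) + (8)·(5/7) = 46/7.
C: (-4)·(1/7) + (-1)·(1/7) + (9)·(5/7) = 40/7.
The best pure response is B with expected payoff 46/7.

46/7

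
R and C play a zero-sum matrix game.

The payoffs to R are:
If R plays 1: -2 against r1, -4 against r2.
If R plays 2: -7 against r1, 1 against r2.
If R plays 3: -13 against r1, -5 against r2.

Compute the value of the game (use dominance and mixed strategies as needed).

Row 3 is strictly dominated by row 2, so R never plays it.
The remaining 2×2 game on (1, 2) × (r1, r2) has no saddle point. Let R play 1 with probability p; indifference gives −2p − 7(1−p) = −4p + (1−p), so p = 4/5.
Similarly C's optimal q on r1 is 1/2, and the value is -2·(1/2) + (-4)·(1/2) = -3.

-3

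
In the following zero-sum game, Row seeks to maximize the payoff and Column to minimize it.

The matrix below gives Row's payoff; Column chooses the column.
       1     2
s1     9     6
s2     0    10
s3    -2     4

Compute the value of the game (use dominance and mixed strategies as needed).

Row s3 is strictly dominated by row s2, so Row never plays it.
The remaining 2×2 game on (s1, s2) × (1, 2) has no saddle point. Let Row play s1 with probability p; indifference gives 9p = 6p + 10(1−p), so p = 10/13.
Similarly Column's optimal q on 1 is 4/13, and the value is 9·(4/13) + (6)·(9/13) = 90/13.

90/13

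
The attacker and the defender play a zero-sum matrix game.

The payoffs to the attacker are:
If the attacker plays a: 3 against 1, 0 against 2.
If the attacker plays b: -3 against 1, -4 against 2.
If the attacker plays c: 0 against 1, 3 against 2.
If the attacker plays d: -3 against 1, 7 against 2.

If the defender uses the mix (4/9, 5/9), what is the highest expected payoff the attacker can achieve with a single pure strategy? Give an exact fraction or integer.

23/9

a: (3)·(4/9) + (0)·(5/9) = 4/3.
b: (-3)·(4/9) + (-4)·(5/9) = -32/9.
c: (0)·(4/9) + (3)·(5/9) = 5/3.
d: (-3)·(4/9) + (7)·(5/9) = 23/9.
The best pure response is d with expected payoff 23/9.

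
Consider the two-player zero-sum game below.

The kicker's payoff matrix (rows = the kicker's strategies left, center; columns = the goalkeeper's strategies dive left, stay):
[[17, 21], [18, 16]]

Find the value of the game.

53/3

Row minima are 17 and 16, so the kicker's maximin is 17; column maxima are 18 and 21, so the goalkeeper's minimax is 18. These differ, so the equilibrium is in mixed strategies.
Let the kicker play left with probability p. The goalkeeper is indifferent when 17p + 18(1−p) = 21p + 16(1−p), giving p = 1/3.
Let the goalkeeper play dive left with probability q. The kicker is indifferent when 17q + 21(1−q) = 18q + 16(1−q), giving q = 5/6.
The value is 17·(5/6) + (21)·(1/6) = 53/3.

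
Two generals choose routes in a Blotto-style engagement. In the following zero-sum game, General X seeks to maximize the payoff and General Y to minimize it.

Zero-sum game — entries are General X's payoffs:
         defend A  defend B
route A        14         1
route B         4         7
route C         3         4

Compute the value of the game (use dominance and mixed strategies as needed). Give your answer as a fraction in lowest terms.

Row route C is strictly dominated by row route B, so General X never plays it.
The remaining 2×2 game on (route A, route B) × (defend A, defend B) has no saddle point. Let General X play route A with probability p; indifference gives 14p + 4(1−p) = p + 7(1−p), so p = 3/16.
Similarly General Y's optimal q on defend A is 3/8, and the value is 14·(3/8) + (1)·(5/8) = 47/8.

47/8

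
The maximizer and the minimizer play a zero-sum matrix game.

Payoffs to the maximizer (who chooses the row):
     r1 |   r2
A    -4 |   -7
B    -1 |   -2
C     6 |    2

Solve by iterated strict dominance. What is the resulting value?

2

Column r1 is strictly dominated by r2 for the minimizer (-7<-4, -2<-1, 2<6); eliminate r1.
Row B is strictly dominated by row C (2>-2); eliminate B.
Row A is strictly dominated by row C (2>-7); eliminate A.
Only (C, r2) remains, with payoff 2.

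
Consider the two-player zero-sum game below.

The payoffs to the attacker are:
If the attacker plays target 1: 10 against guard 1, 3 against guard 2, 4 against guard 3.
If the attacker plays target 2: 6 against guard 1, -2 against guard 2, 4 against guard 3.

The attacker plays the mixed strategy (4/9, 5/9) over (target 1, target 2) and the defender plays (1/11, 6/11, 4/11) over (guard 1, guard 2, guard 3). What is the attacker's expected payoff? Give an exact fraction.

226/99

Against (1/11, 6/11, 4/11), each row's expected payoff is target 1: 4; target 2: 10/11.
Taking the (4/9, 5/9)-weighted average: (4/9)·(4) + (5/9)·(10/11) = 226/99.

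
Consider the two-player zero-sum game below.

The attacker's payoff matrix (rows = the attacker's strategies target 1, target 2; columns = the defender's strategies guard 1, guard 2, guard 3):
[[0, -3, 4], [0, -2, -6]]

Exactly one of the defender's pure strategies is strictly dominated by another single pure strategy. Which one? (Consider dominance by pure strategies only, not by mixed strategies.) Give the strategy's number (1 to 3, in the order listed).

1

The defender prefers columns that give the attacker less. Compare guard 1 with guard 2: -3 < 0, -2 < 0.
So guard 2 strictly dominates guard 1 for the defender; guard 1 is strictly dominated.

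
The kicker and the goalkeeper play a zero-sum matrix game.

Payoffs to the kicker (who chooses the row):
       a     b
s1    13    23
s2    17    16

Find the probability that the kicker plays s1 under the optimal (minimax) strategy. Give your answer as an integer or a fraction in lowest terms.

1/11

Row minima are 13 and 16, so the kicker's maximin is 16; column maxima are 17 and 23, so the goalkeeper's minimax is 17. These differ, so the equilibrium is in mixed strategies.
Let the kicker play s1 with probability p. The goalkeeper is indifferent when 13p + 17(1−p) = 23p + 16(1−p), giving p = 1/11.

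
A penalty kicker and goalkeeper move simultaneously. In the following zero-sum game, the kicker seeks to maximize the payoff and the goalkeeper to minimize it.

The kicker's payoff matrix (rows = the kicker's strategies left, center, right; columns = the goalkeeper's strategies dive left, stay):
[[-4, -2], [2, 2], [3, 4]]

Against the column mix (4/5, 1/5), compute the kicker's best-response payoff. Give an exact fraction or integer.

16/5

left: (-4)·(4/5) + (-2)·(1/5) = -18/5.
center: (2)·(4/5) + (2)·(1/5) = 2.
right: (3)·(4/5) + (4)·(1/5) = 16/5.
The best pure response is right with expected payoff 16/5.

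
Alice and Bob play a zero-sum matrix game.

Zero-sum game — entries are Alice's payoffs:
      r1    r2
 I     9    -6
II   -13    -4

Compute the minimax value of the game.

Row minima are -6 and -13, so Alice's maximin is -6; column maxima are 9 and -4, so Bob's minimax is -4. These differ, so the equilibrium is in mixed strategies.
Let Alice play I with probability p. Bob is indifferent when 9p − 13(1−p) = −6p − 4(1−p), giving p = 3/8.
Let Bob play r1 with probability q. Alice is indifferent when 9q − 6(1−q) = −13q − 4(1−q), giving q = 1/12.
The value is 9·(1/12) + (-6)·(11/12) = -19/4.

-19/4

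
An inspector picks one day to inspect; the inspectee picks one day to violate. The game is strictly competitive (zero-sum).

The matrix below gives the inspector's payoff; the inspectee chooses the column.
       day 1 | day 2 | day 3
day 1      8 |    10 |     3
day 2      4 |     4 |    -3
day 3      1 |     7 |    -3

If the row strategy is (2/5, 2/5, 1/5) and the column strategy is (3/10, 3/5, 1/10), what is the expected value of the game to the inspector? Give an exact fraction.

141/25

Against (3/10, 3/5, 1/10), each row's expected payoff is day 1: 87/10; day 2: 33/10; day 3: 21/5.
Taking the (2/5, 2/5, 1/5)-weighted average: (2/5)·(87/10) + (2/5)·(33/10) + (1/5)·(21/5) = 141/25.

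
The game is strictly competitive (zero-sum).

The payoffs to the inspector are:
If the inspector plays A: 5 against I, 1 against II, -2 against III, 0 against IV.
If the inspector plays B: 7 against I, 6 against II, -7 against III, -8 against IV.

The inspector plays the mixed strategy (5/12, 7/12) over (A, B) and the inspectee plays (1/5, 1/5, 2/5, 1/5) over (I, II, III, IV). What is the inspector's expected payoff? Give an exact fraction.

Against (1/5, 1/5, 2/5, 1/5), each row's expected payoff is A: 2/5; B: -9/5.
Taking the (5/12, 7/12)-weighted average: (5/12)·(2/5) + (7/12)·(-9/5) = -53/60.

-53/60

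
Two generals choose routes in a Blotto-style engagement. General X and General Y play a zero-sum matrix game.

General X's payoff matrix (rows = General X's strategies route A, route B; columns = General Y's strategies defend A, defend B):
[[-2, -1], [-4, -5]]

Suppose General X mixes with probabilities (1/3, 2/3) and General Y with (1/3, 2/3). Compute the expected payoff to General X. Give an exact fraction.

-32/9

Against (1/3, 2/3), each row's expected payoff is route A: -4/3; route B: -14/3.
Taking the (1/3, 2/3)-weighted average: (1/3)·(-4/3) + (2/3)·(-14/3) = -32/9.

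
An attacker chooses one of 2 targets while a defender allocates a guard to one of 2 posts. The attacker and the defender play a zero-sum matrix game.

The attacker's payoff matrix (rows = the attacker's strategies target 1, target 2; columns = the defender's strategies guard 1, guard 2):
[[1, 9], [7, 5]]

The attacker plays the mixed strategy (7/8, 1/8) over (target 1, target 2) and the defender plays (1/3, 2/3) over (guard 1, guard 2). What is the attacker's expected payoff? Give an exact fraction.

Against (1/3, 2/3), each row's expected payoff is target 1: 19/3; target 2: 17/3.
Taking the (7/8, 1/8)-weighted average: (7/8)·(19/3) + (1/8)·(17/3) = 25/4.

25/4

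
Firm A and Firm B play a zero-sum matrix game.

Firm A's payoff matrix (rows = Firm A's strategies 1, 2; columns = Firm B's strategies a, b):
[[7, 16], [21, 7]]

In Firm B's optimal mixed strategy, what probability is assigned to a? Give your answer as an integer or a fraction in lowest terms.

Row minima are 7 and 7, so Firm A's maximin is 7; column maxima are 21 and 16, so Firm B's minimax is 16. These differ, so the equilibrium is in mixed strategies.
Let Firm B play a with probability q. Firm A is indifferent when 7q + 16(1−q) = 21q + 7(1−q), giving q = 9/23.

9/23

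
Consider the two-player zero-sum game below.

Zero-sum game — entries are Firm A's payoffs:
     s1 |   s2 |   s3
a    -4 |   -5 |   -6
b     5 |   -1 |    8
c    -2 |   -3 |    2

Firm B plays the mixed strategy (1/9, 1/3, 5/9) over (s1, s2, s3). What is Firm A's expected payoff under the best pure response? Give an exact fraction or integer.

14/3

a: (-4)·(1/9) + (-5)·(1/3) + (-6)·(5/9) = -49/9.
b: (5)·(1/9) + (-1)·(1/3) + (8)·(5/9) = 14/3.
c: (-2)·(1/9) + (-3)·(1/3) + (2)·(5/9) = -1/9.
The best pure response is b with expected payoff 14/3.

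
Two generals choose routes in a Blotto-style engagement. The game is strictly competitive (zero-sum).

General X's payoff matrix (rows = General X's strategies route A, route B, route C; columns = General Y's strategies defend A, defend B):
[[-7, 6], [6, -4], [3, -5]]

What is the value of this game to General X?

8/23

Row route C is strictly dominated by row route B, so General X never plays it.
The remaining 2×2 game on (route A, route B) × (defend A, defend B) has no saddle point. Let General X play route A with probability p; indifference gives −7p + 6(1−p) = 6p − 4(1−p), so p = 10/23.
Similarly General Y's optimal q on defend A is 10/23, and the value is -7·(10/23) + (6)·(13/23) = 8/23.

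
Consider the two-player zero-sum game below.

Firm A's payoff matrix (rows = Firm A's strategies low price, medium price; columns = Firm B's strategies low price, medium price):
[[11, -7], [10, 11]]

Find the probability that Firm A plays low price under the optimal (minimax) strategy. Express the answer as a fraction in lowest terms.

1/19

Row minima are -7 and 10, so Firm A's maximin is 10; column maxima are 11 and 11, so Firm B's minimax is 11. These differ, so the equilibrium is in mixed strategies.
Let Firm A play low price with probability p. Firm B is indifferent when 11p + 10(1−p) = −7p + 11(1−p), giving p = 1/19.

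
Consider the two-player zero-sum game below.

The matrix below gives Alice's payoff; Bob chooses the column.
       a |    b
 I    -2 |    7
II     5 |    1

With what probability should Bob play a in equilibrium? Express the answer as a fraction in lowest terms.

6/13

Row minima are -2 and 1, so Alice's maximin is 1; column maxima are 5 and 7, so Bob's minimax is 5. These differ, so the equilibrium is in mixed strategies.
Let Bob play a with probability q. Alice is indifferent when −2q + 7(1−q) = 5q + (1−q), giving q = 6/13.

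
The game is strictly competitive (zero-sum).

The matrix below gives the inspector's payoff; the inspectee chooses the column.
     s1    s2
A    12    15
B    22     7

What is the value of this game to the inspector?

41/3

Row minima are 12 and 7, so the inspector's maximin is 12; column maxima are 22 and 15, so the inspectee's minimax is 15. These differ, so the equilibrium is in mixed strategies.
Let the inspector play A with probability p. The inspectee is indifferent when 12p + 22(1−p) = 15p + 7(1−p), giving p = 5/6.
Let the inspectee play s1 with probability q. The inspector is indifferent when 12q + 15(1−q) = 22q + 7(1−q), giving q = 4/9.
The value is 12·(4/9) + (15)·(5/9) = 41/3.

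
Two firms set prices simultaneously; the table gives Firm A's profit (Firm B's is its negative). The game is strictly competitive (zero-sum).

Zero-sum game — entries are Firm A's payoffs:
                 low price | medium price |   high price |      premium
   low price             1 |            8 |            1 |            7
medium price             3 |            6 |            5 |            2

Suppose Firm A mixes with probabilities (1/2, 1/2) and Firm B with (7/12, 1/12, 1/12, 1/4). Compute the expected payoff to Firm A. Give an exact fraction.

Against (7/12, 1/12, 1/12, 1/4), each row's expected payoff is low price: 37/12; medium price: 19/6.
Taking the (1/2, 1/2)-weighted average: (1/2)·(37/12) + (1/2)·(19/6) = 25/8.

25/8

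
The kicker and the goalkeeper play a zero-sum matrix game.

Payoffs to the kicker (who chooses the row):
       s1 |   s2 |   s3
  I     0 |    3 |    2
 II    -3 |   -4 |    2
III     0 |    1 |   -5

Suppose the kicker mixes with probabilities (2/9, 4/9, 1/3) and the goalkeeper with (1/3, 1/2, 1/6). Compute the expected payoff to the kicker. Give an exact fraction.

-8/9

Against (1/3, 1/2, 1/6), each row's expected payoff is I: 11/6; II: -8/3; III: -1/3.
Taking the (2/9, 4/9, 1/3)-weighted average: (2/9)·(11/6) + (4/9)·(-8/3) + (1/3)·(-1/3) = -8/9.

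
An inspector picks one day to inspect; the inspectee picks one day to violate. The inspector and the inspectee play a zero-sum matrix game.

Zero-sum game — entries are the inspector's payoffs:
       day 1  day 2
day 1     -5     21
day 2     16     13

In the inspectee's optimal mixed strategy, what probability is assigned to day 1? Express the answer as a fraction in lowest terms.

Row minima are -5 and 13, so the inspector's maximin is 13; column maxima are 16 and 21, so the inspectee's minimax is 16. These differ, so the equilibrium is in mixed strategies.
Let the inspectee play day 1 with probability q. The inspector is indifferent when −5q + 21(1−q) = 16q + 13(1−q), giving q = 8/29.

8/29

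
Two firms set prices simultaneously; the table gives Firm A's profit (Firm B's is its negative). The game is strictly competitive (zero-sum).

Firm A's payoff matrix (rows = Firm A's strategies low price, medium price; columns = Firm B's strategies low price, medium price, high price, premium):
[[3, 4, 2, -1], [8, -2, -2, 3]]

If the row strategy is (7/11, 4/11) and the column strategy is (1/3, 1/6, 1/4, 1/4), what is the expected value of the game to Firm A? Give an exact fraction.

95/44

Against (1/3, 1/6, 1/4, 1/4), each row's expected payoff is low price: 23/12; medium price: 31/12.
Taking the (7/11, 4/11)-weighted average: (7/11)·(23/12) + (4/11)·(31/12) = 95/44.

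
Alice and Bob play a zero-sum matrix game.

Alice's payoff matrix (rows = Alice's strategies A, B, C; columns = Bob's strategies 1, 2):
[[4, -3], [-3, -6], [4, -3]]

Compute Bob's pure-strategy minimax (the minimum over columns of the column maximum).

-3

The worst case (largest entry) in each column is 1: 4, 2: -3.
The best (smallest) of these is -3.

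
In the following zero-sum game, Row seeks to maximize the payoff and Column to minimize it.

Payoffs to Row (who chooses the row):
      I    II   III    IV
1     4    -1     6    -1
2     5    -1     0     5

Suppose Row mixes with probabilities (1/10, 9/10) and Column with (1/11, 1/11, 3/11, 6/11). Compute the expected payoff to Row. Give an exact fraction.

321/110

Against (1/11, 1/11, 3/11, 6/11), each row's expected payoff is 1: 15/11; 2: 34/11.
Taking the (1/10, 9/10)-weighted average: (1/10)·(15/11) + (9/10)·(34/11) = 321/110.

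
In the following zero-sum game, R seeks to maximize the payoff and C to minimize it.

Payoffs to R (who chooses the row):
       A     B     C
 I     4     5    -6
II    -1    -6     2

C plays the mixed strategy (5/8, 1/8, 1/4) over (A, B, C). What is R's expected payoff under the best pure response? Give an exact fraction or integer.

I: (4)·(5/8) + (5)·(1/8) + (-6)·(1/4) = 13/8.
II: (-1)·(5/8) + (-6)·(1/8) + (2)·(1/4) = -7/8.
The best pure response is I with expected payoff 13/8.

13/8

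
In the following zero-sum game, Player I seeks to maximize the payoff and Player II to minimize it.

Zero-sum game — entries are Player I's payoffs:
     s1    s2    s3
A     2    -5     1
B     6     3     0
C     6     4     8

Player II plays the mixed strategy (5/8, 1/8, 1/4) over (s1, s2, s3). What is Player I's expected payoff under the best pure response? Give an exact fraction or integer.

A: (2)·(5/8) + (-5)·(1/8) + (1)·(1/4) = 7/8.
B: (6)·(5/8) + (3)·(1/8) + (0)·(1/4) = 33/8.
C: (6)·(5/8) + (4)·(1/8) + (8)·(1/4) = 25/4.
The best pure response is C with expected payoff 25/4.

25/4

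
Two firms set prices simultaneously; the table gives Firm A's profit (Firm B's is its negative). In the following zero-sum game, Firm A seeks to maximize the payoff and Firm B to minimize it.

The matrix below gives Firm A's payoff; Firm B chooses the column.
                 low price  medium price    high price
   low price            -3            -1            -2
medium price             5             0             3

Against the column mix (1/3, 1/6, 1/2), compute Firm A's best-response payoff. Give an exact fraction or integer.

low price: (-3)·(1/3) + (-1)·(1/6) + (-2)·(1/2) = -13/6.
medium price: (5)·(1/3) + (0)·(1/6) + (3)·(1/2) = 19/6.
The best pure response is medium price with expected payoff 19/6.

19/6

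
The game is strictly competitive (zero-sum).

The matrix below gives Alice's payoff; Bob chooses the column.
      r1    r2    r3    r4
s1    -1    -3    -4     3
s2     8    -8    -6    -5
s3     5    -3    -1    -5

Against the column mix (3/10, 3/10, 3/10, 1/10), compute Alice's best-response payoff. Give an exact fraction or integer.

-1/5

s1: (-1)·(3/10) + (-3)·(3/10) + (-4)·(3/10) + (3)·(1/10) = -21/10.
s2: (8)·(3/10) + (-8)·(3/10) + (-6)·(3/10) + (-5)·(1/10) = -23/10.
s3: (5)·(3/10) + (-3)·(3/10) + (-1)·(3/10) + (-5)·(1/10) = -1/5.
The best pure response is s3 with expected payoff -1/5.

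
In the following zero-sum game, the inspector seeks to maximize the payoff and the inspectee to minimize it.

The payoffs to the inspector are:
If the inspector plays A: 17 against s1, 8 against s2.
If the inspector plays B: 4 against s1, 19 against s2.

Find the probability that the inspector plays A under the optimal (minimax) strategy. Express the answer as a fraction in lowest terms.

Row minima are 8 and 4, so the inspector's maximin is 8; column maxima are 17 and 19, so the inspectee's minimax is 17. These differ, so the equilibrium is in mixed strategies.
Let the inspector play A with probability p. The inspectee is indifferent when 17p + 4(1−p) = 8p + 19(1−p), giving p = 5/8.

5/8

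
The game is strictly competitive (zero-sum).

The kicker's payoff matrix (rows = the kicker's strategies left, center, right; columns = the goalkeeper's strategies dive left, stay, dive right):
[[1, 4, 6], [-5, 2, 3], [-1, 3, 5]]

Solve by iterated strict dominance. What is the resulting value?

Column stay is strictly dominated by dive left for the goalkeeper (1<4, -5<2, -1<3); eliminate stay.
Column dive right is strictly dominated by dive left for the goalkeeper (1<6, -5<3, -1<5); eliminate dive right.
Row center is strictly dominated by row left (1>-5); eliminate center.
Row right is strictly dominated by row left (1>-1); eliminate right.
Only (left, dive left) remains, with payoff 1.

1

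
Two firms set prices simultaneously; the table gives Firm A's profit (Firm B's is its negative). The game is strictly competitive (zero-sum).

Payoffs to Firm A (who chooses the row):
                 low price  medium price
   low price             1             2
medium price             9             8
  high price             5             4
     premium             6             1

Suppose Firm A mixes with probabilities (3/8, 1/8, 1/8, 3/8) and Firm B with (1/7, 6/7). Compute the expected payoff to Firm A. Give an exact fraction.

Against (1/7, 6/7), each row's expected payoff is low price: 13/7; medium price: 57/7; high price: 29/7; premium: 12/7.
Taking the (3/8, 1/8, 1/8, 3/8)-weighted average: (3/8)·(13/7) + (1/8)·(57/7) + (1/8)·(29/7) + (3/8)·(12/7) = 23/8.

23/8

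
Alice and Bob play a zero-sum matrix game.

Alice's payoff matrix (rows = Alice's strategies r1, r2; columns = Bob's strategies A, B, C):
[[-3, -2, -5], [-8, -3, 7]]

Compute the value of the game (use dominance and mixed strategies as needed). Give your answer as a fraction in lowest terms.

Column B is strictly dominated by A for Bob (it gives Alice more in every row).
The remaining 2×2 game on (r1, r2) × (A, C) has no saddle point. Let Alice play r1 with probability p; indifference gives −3p − 8(1−p) = −5p + 7(1−p), so p = 15/17.
Similarly Bob's optimal q on A is 12/17, and the value is -3·(12/17) + (-5)·(5/17) = -61/17.

-61/17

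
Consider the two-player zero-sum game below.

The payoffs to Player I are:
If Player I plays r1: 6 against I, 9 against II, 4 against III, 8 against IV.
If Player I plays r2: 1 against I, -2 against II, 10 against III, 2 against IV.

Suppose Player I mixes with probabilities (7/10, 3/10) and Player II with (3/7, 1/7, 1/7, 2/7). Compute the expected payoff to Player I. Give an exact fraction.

Against (3/7, 1/7, 1/7, 2/7), each row's expected payoff is r1: 47/7; r2: 15/7.
Taking the (7/10, 3/10)-weighted average: (7/10)·(47/7) + (3/10)·(15/7) = 187/35.

187/35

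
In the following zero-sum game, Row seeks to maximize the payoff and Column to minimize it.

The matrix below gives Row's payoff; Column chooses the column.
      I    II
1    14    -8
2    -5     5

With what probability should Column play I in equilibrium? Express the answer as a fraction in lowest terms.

13/32

Row minima are -8 and -5, so Row's maximin is -5; column maxima are 14 and 5, so Column's minimax is 5. These differ, so the equilibrium is in mixed strategies.
Let Column play I with probability q. Row is indifferent when 14q − 8(1−q) = −5q + 5(1−q), giving q = 13/32.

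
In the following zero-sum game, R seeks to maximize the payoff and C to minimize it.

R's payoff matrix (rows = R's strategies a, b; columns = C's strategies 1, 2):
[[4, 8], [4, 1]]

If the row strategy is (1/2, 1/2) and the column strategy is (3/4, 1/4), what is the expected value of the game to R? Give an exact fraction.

33/8

Against (3/4, 1/4), each row's expected payoff is a: 5; b: 13/4.
Taking the (1/2, 1/2)-weighted average: (1/2)·(5) + (1/2)·(13/4) = 33/8.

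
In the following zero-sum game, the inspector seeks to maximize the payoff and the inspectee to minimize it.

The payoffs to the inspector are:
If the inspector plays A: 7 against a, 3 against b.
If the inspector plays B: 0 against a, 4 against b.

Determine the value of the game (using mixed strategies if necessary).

Row minima are 3 and 0, so the inspector's maximin is 3; column maxima are 7 and 4, so the inspectee's minimax is 4. These differ, so the equilibrium is in mixed strategies.
Let the inspector play A with probability p. The inspectee is indifferent when 7p = 3p + 4(1−p), giving p = 1/2.
Let the inspectee play a with probability q. The inspector is indifferent when 7q + 3(1−q) = 4(1−q), giving q = 1/8.
The value is 7·(1/8) + (3)·(7/8) = 7/2.

7/2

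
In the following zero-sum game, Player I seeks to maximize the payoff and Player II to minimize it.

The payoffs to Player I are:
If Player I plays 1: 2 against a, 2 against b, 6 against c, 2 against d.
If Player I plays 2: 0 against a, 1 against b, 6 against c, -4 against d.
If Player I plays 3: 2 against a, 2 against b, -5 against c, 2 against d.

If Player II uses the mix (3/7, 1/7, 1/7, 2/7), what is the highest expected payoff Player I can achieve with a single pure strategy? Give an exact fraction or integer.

1: (2)·(3/7) + (2)·(1/7) + (6)·(1/7) + (2)·(2/7) = 18/7.
2: (0)·(3/7) + (1)·(1/7) + (6)·(1/7) + (-4)·(2/7) = -1/7.
3: (2)·(3/7) + (2)·(1/7) + (-5)·(1/7) + (2)·(2/7) = 1.
The best pure response is 1 with expected payoff 18/7.

18/7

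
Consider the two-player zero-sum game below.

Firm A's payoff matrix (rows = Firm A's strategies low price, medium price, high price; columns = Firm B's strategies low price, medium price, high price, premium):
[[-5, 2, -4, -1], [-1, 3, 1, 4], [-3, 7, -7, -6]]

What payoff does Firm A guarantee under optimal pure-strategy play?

Row minima: -5, -1, -7 → Firm A's maximin is -1.
Column maxima: -1, 7, 1, 4 → Firm B's minimax is -1.
They coincide at (medium price, low price), so the value is -1.

-1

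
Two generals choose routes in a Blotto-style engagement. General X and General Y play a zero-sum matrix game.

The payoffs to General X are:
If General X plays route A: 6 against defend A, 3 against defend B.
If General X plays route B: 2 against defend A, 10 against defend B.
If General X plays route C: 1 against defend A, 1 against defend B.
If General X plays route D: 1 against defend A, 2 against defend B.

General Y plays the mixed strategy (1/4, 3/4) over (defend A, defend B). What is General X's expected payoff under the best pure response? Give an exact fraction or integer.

8

route A: (6)·(1/4) + (3)·(3/4) = 15/4.
route B: (2)·(1/4) + (10)·(3/4) = 8.
route C: (1)·(1/4) + (1)·(3/4) = 1.
route D: (1)·(1/4) + (2)·(3/4) = 7/4.
The best pure response is route B with expected payoff 8.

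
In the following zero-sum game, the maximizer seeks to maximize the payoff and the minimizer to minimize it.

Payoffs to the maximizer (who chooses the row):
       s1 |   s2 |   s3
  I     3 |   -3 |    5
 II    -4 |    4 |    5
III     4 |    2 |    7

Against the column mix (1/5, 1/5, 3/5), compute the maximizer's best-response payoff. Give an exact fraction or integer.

27/5

I: (3)·(1/5) + (-3)·(1/5) + (5)·(3/5) = 3.
II: (-4)·(1/5) + (4)·(1/5) + (5)·(3/5) = 3.
III: (4)·(1/5) + (2)·(1/5) + (7)·(3/5) = 27/5.
The best pure response is III with expected payoff 27/5.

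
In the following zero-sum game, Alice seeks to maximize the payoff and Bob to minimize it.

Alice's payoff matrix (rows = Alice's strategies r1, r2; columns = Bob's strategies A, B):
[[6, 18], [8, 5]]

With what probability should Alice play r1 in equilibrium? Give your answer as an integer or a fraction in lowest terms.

Row minima are 6 and 5, so Alice's maximin is 6; column maxima are 8 and 18, so Bob's minimax is 8. These differ, so the equilibrium is in mixed strategies.
Let Alice play r1 with probability p. Bob is indifferent when 6p + 8(1−p) = 18p + 5(1−p), giving p = 1/5.

1/5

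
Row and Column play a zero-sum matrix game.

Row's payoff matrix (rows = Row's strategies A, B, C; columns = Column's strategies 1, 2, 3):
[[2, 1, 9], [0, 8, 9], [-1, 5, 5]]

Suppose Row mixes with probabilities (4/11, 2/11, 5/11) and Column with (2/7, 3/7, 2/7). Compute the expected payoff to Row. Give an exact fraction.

Against (2/7, 3/7, 2/7), each row's expected payoff is A: 25/7; B: 6; C: 23/7.
Taking the (4/11, 2/11, 5/11)-weighted average: (4/11)·(25/7) + (2/11)·(6) + (5/11)·(23/7) = 299/77.

299/77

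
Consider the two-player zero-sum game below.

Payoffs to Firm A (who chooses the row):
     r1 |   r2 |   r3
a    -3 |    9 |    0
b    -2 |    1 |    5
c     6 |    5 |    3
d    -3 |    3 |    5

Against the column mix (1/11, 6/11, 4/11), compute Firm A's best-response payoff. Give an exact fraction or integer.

a: (-3)·(1/11) + (9)·(6/11) + (0)·(4/11) = 51/11.
b: (-2)·(1/11) + (1)·(6/11) + (5)·(4/11) = 24/11.
c: (6)·(1/11) + (5)·(6/11) + (3)·(4/11) = 48/11.
d: (-3)·(1/11) + (3)·(6/11) + (5)·(4/11) = 35/11.
The best pure response is a with expected payoff 51/11.

51/11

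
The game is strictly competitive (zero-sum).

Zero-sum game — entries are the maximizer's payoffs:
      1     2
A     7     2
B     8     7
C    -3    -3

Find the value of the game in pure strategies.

Row minima: 2, 7, -3 → the maximizer's maximin is 7.
Column maxima: 8, 7 → the minimizer's minimax is 7.
They coincide at (B, 2), so the value is 7.

7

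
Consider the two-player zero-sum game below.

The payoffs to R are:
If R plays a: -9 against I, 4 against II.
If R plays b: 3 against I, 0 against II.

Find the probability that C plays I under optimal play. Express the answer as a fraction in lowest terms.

Row minima are -9 and 0, so R's maximin is 0; column maxima are 3 and 4, so C's minimax is 3. These differ, so the equilibrium is in mixed strategies.
Let C play I with probability q. R is indifferent when −9q + 4(1−q) = 3q, giving q = 1/4.

1/4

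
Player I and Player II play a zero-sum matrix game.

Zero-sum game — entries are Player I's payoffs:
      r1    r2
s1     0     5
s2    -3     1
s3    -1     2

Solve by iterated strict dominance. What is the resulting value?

0

Row s3 is strictly dominated by row s1 (0>-1, 5>2); eliminate s3.
Row s2 is strictly dominated by row s1 (0>-3, 5>1); eliminate s2.
Column r2 is strictly dominated by r1 for Player II (0<5); eliminate r2.
Only (s1, r1) remains, with payoff 0.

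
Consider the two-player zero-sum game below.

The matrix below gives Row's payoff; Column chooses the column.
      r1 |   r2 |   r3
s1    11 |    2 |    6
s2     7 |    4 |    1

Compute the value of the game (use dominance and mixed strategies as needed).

22/7

Column r1 is strictly dominated by r3 for Column (it gives Row more in every row).
The remaining 2×2 game on (s1, s2) × (r2, r3) has no saddle point. Let Row play s1 with probability p; indifference gives 2p + 4(1−p) = 6p + (1−p), so p = 3/7.
Similarly Column's optimal q on r2 is 5/7, and the value is 2·(5/7) + (6)·(2/7) = 22/7.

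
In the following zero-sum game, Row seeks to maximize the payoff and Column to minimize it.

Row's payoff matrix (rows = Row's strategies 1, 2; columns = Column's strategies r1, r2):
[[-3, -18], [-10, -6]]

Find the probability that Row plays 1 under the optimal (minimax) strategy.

Row minima are -18 and -10, so Row's maximin is -10; column maxima are -3 and -6, so Column's minimax is -6. These differ, so the equilibrium is in mixed strategies.
Let Row play 1 with probability p. Column is indifferent when −3p − 10(1−p) = −18p − 6(1−p), giving p = 4/19.

4/19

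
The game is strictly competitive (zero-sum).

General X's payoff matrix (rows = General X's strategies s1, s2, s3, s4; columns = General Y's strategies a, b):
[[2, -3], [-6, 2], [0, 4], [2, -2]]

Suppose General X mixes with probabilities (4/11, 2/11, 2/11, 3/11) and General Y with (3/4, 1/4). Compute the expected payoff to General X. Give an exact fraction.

0

Against (3/4, 1/4), each row's expected payoff is s1: 3/4; s2: -4; s3: 1; s4: 1.
Taking the (4/11, 2/11, 2/11, 3/11)-weighted average: (4/11)·(3/4) + (2/11)·(-4) + (2/11)·(1) + (3/11)·(1) = 0.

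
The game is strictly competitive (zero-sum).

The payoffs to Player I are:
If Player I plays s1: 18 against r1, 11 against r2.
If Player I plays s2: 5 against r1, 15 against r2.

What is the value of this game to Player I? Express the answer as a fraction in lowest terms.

215/17

Row minima are 11 and 5, so Player I's maximin is 11; column maxima are 18 and 15, so Player II's minimax is 15. These differ, so the equilibrium is in mixed strategies.
Let Player I play s1 with probability p. Player II is indifferent when 18p + 5(1−p) = 11p + 15(1−p), giving p = 10/17.
Let Player II play r1 with probability q. Player I is indifferent when 18q + 11(1−q) = 5q + 15(1−q), giving q = 4/17.
The value is 18·(4/17) + (11)·(13/17) = 215/17.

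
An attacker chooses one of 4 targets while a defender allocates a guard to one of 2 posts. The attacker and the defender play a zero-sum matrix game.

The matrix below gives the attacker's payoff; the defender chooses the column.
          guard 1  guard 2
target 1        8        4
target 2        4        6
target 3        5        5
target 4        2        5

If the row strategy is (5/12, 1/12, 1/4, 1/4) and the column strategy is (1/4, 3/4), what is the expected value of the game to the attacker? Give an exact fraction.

233/48

Against (1/4, 3/4), each row's expected payoff is target 1: 5; target 2: 11/2; target 3: 5; target 4: 17/4.
Taking the (5/12, 1/12, 1/4, 1/4)-weighted average: (5/12)·(5) + (1/12)·(11/2) + (1/4)·(5) + (1/4)·(17/4) = 233/48.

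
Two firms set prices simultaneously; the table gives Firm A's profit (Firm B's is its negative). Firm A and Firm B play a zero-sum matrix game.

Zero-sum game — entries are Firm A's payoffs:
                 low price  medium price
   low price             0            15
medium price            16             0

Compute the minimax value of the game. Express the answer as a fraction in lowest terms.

240/31

Row minima are 0 and 0, so Firm A's maximin is 0; column maxima are 16 and 15, so Firm B's minimax is 15. These differ, so the equilibrium is in mixed strategies.
Let Firm A play low price with probability p. Firm B is indifferent when 16(1−p) = 15p, giving p = 16/31.
Let Firm B play low price with probability q. Firm A is indifferent when 15(1−q) = 16q, giving q = 15/31.
The value is 0·(15/31) + (15)·(16/31) = 240/31.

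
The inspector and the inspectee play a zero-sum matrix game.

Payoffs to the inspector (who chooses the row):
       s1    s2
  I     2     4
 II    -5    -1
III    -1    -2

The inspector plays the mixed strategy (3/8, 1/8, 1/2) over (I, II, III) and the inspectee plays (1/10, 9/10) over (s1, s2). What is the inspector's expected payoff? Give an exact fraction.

3/10

Against (1/10, 9/10), each row's expected payoff is I: 19/5; II: -7/5; III: -19/10.
Taking the (3/8, 1/8, 1/2)-weighted average: (3/8)·(19/5) + (1/8)·(-7/5) + (1/2)·(-19/10) = 3/10.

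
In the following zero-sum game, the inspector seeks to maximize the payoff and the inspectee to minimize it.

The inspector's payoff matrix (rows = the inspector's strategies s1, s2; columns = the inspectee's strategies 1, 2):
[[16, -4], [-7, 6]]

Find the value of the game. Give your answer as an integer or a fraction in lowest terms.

Row minima are -4 and -7, so the inspector's maximin is -4; column maxima are 16 and 6, so the inspectee's minimax is 6. These differ, so the equilibrium is in mixed strategies.
Let the inspector play s1 with probability p. The inspectee is indifferent when 16p − 7(1−p) = −4p + 6(1−p), giving p = 13/33.
Let the inspectee play 1 with probability q. The inspector is indifferent when 16q − 4(1−q) = −7q + 6(1−q), giving q = 10/33.
The value is 16·(10/33) + (-4)·(23/33) = 68/33.

68/33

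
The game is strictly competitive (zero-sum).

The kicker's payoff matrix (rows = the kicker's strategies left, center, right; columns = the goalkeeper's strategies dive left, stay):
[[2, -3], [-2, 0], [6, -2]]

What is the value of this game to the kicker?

Row left is strictly dominated by row right, so the kicker never plays it.
The remaining 2×2 game on (center, right) × (dive left, stay) has no saddle point. Let the kicker play center with probability p; indifference gives −2p + 6(1−p) = −2(1−p), so p = 4/5.
Similarly the goalkeeper's optimal q on dive left is 1/5, and the value is -2·(1/5) + (0)·(4/5) = -2/5.

-2/5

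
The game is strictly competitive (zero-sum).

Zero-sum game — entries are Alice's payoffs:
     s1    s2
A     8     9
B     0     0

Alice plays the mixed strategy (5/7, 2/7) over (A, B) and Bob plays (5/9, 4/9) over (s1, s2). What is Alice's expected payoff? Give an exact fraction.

380/63

Against (5/9, 4/9), each row's expected payoff is A: 76/9; B: 0.
Taking the (5/7, 2/7)-weighted average: (5/7)·(76/9) + (2/7)·(0) = 380/63.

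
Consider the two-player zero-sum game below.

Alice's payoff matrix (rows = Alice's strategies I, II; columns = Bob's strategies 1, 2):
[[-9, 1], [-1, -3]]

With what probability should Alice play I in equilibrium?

1/6

Row minima are -9 and -3, so Alice's maximin is -3; column maxima are -1 and 1, so Bob's minimax is -1. These differ, so the equilibrium is in mixed strategies.
Let Alice play I with probability p. Bob is indifferent when −9p − (1−p) = p − 3(1−p), giving p = 1/6.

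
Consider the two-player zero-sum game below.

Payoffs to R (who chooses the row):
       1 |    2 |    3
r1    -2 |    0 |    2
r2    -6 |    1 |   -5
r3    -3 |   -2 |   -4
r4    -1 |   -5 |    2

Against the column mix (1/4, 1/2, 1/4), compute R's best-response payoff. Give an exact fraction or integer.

0

r1: (-2)·(1/4) + (0)·(1/2) + (2)·(1/4) = 0.
r2: (-6)·(1/4) + (1)·(1/2) + (-5)·(1/4) = -9/4.
r3: (-3)·(1/4) + (-2)·(1/2) + (-4)·(1/4) = -11/4.
r4: (-1)·(1/4) + (-5)·(1/2) + (2)·(1/4) = -9/4.
The best pure response is r1 with expected payoff 0.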